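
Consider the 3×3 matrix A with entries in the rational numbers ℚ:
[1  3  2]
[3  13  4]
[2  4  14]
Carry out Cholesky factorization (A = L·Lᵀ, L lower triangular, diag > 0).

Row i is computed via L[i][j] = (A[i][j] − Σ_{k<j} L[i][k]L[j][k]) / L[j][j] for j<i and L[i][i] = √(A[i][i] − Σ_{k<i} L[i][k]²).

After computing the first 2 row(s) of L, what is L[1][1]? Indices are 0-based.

L[1][1] = 2

Step 1: L[0][0] = √(1) = 1.
  L[1][0] = (3) / L[0][0] = 3.
Step 2: L[1][1] = √(4) = 2.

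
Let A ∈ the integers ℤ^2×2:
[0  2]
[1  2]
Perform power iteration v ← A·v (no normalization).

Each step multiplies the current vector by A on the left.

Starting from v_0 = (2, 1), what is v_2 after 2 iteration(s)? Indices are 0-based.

v_0 = (2, 1).
v_1 = A·v_0 = (2, 4).
v_2 = A·v_1 = (8, 10).

v_2 = (8, 10)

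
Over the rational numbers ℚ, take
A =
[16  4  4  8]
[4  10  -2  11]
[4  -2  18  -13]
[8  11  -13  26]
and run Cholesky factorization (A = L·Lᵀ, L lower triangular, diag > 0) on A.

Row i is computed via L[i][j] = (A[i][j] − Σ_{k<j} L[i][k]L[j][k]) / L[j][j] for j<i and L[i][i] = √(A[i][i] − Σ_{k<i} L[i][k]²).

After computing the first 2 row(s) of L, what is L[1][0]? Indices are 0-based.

L[1][0] = 1

Step 1: L[0][0] = √(16) = 4.
  L[1][0] = (4) / L[0][0] = 1.
Step 2: L[1][1] = √(9) = 3.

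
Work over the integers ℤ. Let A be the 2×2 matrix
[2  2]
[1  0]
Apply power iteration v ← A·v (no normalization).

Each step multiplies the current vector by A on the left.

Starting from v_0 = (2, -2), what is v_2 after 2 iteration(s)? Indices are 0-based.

v_2 = (4, 0)

v_0 = (2, -2).
v_1 = A·v_0 = (0, 2).
v_2 = A·v_1 = (4, 0).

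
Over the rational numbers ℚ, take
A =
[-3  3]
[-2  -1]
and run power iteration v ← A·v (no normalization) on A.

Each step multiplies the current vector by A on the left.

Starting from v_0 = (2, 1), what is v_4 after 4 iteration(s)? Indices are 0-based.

v_4 = (-150, -103)

v_0 = (2, 1).
v_1 = A·v_0 = (-3, -5).
v_2 = A·v_1 = (-6, 11).
v_3 = A·v_2 = (51, 1).
v_4 = A·v_3 = (-150, -103).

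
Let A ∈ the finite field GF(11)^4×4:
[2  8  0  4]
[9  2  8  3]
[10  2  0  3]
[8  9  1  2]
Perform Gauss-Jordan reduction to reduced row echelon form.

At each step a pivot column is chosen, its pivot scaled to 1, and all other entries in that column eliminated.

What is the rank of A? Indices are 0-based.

rank = 4

[1] R0 /= 2  ⇒  (1, 4, 0, 2)
     R1 -= 9·R0  ⇒  (0, 10, 8, 7)
     R2 -= 10·R0  ⇒  (0, 6, 0, 5)
     R3 -= 8·R0  ⇒  (0, 10, 1, 8)
[2] R1 /= 10  ⇒  (0, 1, 3, 4)
     R0 -= 4·R1  ⇒  (1, 0, 10, 8)
     R2 -= 6·R1  ⇒  (0, 0, 4, 3)
     R3 -= 10·R1  ⇒  (0, 0, 4, 1)
[3] R2 /= 4  ⇒  (0, 0, 1, 9)
     R0 -= 10·R2  ⇒  (1, 0, 0, 6)
     R1 -= 3·R2  ⇒  (0, 1, 0, 10)
     R3 -= 4·R2  ⇒  (0, 0, 0, 9)
[4] R3 /= 9  ⇒  (0, 0, 0, 1)
     R0 -= 6·R3  ⇒  (1, 0, 0, 0)
     R1 -= 10·R3  ⇒  (0, 1, 0, 0)
     R2 -= 9·R3  ⇒  (0, 0, 1, 0)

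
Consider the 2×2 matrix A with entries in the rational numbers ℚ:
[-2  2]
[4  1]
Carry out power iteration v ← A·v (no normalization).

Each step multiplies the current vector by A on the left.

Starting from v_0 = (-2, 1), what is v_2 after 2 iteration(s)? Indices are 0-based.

v_2 = (-26, 17)

v_0 = (-2, 1).
v_1 = A·v_0 = (6, -7).
v_2 = A·v_1 = (-26, 17).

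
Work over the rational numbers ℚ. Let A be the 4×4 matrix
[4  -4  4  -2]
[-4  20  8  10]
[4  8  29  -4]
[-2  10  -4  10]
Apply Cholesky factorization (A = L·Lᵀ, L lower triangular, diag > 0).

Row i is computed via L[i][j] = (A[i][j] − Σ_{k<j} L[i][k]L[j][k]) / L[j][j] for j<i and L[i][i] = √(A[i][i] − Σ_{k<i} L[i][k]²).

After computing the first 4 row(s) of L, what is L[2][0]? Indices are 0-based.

Step 1: L[0][0] = √(4) = 2.
  L[1][0] = (-4) / L[0][0] = -2.
Step 2: L[1][1] = √(16) = 4.
  L[2][0] = (4) / L[0][0] = 2.
  L[2][1] = (12) / L[1][1] = 3.
Step 3: L[2][2] = √(16) = 4.
  L[3][0] = (-2) / L[0][0] = -1.
  L[3][1] = (8) / L[1][1] = 2.
  L[3][2] = (-8) / L[2][2] = -2.
Step 4: L[3][3] = √(1) = 1.

L[2][0] = 2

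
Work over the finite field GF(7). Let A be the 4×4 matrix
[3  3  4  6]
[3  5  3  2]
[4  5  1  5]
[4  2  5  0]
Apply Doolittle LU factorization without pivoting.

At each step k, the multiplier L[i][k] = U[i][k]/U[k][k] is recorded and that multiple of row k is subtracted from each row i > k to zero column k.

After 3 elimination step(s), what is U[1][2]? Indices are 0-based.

U[1][2] = 6

Step 1: pivot at (0,0) is 3.
  row1 ← row1 − (1)·row0  ⇒  L[1][0]=1, U row1=(0, 2, 6, 3)
  row2 ← row2 − (6)·row0  ⇒  L[2][0]=6, U row2=(0, 1, 5, 4)
  row3 ← row3 − (6)·row0  ⇒  L[3][0]=6, U row3=(0, 5, 2, 6)
Step 2: pivot at (1,1) is 2.
  row2 ← row2 − (4)·row1  ⇒  L[2][1]=4, U row2=(0, 0, 2, 6)
  row3 ← row3 − (6)·row1  ⇒  L[3][1]=6, U row3=(0, 0, 1, 2)
Step 3: pivot at (2,2) is 2.
  row3 ← row3 − (4)·row2  ⇒  L[3][2]=4, U row3=(0, 0, 0, 6)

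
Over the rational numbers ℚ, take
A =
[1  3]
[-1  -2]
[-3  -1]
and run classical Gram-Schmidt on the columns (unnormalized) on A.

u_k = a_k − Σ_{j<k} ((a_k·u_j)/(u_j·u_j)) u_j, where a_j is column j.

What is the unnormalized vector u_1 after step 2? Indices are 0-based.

u_1 = (25/11, -14/11, 13/11)

Step 1: u_0 = a_0 = (1, -1, -3).
Step 2: u_1 = a_1 − (8/11)·u_0 = (25/11, -14/11, 13/11).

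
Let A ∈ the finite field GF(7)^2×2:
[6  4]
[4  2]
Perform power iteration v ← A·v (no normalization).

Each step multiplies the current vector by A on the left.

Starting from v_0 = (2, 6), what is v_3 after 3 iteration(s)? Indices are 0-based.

v_0 = (2, 6).
v_1 = A·v_0 = (1, 6).
v_2 = A·v_1 = (2, 2).
v_3 = A·v_2 = (6, 5).

v_3 = (6, 5)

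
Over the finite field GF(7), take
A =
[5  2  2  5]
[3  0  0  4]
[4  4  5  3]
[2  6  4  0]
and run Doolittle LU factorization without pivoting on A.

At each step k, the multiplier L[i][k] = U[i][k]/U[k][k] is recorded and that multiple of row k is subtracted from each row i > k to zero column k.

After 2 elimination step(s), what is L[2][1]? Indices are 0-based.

k=0: U[0][0]=5
  eliminate (1,0): mult=2, new row 1: (0, 3, 3, 1); set L[1][0]=2
  eliminate (2,0): mult=5, new row 2: (0, 1, 2, 6); set L[2][0]=5
  eliminate (3,0): mult=6, new row 3: (0, 1, 6, 5); set L[3][0]=6
k=1: U[1][1]=3
  eliminate (2,1): mult=5, new row 2: (0, 0, 1, 1); set L[2][1]=5
  eliminate (3,1): mult=5, new row 3: (0, 0, 5, 0); set L[3][1]=5

L[2][1] = 5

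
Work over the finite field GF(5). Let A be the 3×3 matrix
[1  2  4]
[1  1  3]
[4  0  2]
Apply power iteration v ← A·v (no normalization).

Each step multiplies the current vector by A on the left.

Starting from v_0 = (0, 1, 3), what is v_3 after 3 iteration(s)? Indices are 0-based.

v_0 = (0, 1, 3).
v_1 = A·v_0 = (4, 0, 1).
v_2 = A·v_1 = (3, 2, 3).
v_3 = A·v_2 = (4, 4, 3).

v_3 = (4, 4, 3)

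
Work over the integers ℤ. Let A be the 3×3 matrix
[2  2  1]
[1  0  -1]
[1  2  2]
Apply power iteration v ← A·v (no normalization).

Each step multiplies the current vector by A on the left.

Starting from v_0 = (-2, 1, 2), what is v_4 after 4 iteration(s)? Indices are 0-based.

v_4 = (-52, -4, -48)

v_0 = (-2, 1, 2).
v_1 = A·v_0 = (0, -4, 4).
v_2 = A·v_1 = (-4, -4, 0).
v_3 = A·v_2 = (-16, -4, -12).
v_4 = A·v_3 = (-52, -4, -48).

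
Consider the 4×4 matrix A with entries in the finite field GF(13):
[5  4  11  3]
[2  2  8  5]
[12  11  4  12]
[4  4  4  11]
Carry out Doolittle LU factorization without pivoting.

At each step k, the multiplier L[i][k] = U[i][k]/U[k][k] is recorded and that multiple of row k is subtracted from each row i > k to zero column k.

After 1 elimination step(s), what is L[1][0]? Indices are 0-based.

L[1][0] = 3

[col 0] pivot 5
  R1 -= 3*R0 → (0, 3, 1, 9)  (L[1][0] := 3)
  R2 -= 5*R0 → (0, 4, 1, 10)  (L[2][0] := 5)
  R3 -= 6*R0 → (0, 6, 3, 6)  (L[3][0] := 6)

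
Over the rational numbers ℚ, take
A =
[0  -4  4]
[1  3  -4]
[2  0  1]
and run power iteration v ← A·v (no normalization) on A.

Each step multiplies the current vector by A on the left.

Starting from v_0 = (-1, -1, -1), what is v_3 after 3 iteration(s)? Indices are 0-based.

v_0 = (-1, -1, -1).
v_1 = A·v_0 = (0, 0, -3).
v_2 = A·v_1 = (-12, 12, -3).
v_3 = A·v_2 = (-60, 36, -27).

v_3 = (-60, 36, -27)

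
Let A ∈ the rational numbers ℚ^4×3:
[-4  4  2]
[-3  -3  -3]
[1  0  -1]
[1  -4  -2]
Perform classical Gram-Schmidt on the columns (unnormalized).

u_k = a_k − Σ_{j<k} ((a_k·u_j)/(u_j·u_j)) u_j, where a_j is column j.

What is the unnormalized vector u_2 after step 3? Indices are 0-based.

Step 1: u_0 = a_0 = (-4, -3, 1, 1).
Step 2: u_1 = a_1 − (-11/27)·u_0 = (64/27, -38/9, 11/27, -97/27).
Step 3: u_2 = a_2 − (-2/27)·u_0 − (653/986)·u_1 = (66/493, -210/493, -1179/986, 447/986).

u_2 = (66/493, -210/493, -1179/986, 447/986)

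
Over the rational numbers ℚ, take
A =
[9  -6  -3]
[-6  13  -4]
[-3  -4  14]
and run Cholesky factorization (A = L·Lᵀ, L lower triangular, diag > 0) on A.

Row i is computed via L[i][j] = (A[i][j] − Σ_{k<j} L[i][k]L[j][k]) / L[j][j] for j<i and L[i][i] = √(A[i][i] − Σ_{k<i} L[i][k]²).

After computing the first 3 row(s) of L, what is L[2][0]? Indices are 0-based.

L[2][0] = -1

Step 1: L[0][0] = √(9) = 3.
  L[1][0] = (-6) / L[0][0] = -2.
Step 2: L[1][1] = √(9) = 3.
  L[2][0] = (-3) / L[0][0] = -1.
  L[2][1] = (-6) / L[1][1] = -2.
Step 3: L[2][2] = √(9) = 3.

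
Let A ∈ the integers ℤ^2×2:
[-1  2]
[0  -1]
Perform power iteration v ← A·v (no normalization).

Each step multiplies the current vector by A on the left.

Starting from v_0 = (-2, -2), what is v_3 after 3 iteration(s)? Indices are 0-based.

v_3 = (-10, 2)

v_0 = (-2, -2).
v_1 = A·v_0 = (-2, 2).
v_2 = A·v_1 = (6, -2).
v_3 = A·v_2 = (-10, 2).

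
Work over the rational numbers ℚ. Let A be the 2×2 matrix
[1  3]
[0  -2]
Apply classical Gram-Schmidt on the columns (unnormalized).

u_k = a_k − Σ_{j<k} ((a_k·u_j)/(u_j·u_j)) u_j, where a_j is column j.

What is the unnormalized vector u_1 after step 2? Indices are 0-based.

u_1 = (0, -2)

Step 1: u_0 = a_0 = (1, 0).
Step 2: u_1 = a_1 − (3)·u_0 = (0, -2).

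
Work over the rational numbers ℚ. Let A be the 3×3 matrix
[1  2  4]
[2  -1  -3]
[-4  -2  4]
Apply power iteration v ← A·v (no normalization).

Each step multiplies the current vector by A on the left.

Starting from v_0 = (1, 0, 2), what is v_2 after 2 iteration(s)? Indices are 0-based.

v_0 = (1, 0, 2).
v_1 = A·v_0 = (9, -4, 4).
v_2 = A·v_1 = (17, 10, -12).

v_2 = (17, 10, -12)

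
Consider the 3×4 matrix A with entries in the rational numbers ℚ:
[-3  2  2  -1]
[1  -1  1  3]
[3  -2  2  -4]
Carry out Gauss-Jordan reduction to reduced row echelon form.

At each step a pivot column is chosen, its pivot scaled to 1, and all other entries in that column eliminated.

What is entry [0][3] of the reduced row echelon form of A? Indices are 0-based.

M[0][3] = -10

pivot(0,0)=-3: scale R0 → (1, -2/3, -2/3, 1/3)
  clear (1,0): R1 −= (1)R0 → (0, -1/3, 5/3, 8/3)
  clear (2,0): R2 −= (3)R0 → (0, 0, 4, -5)
pivot(1,1)=-1/3: scale R1 → (0, 1, -5, -8)
  clear (0,1): R0 −= (-2/3)R1 → (1, 0, -4, -5)
pivot(2,2)=4: scale R2 → (0, 0, 1, -5/4)
  clear (0,2): R0 −= (-4)R2 → (1, 0, 0, -10)
  clear (1,2): R1 −= (-5)R2 → (0, 1, 0, -57/4)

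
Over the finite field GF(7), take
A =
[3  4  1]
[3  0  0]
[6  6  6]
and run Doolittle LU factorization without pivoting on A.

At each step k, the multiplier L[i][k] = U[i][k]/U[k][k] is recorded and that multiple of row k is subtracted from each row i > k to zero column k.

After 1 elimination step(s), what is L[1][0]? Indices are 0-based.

Step 1: pivot at (0,0) is 3.
  row1 ← row1 − (1)·row0  ⇒  L[1][0]=1, U row1=(0, 3, 6)
  row2 ← row2 − (2)·row0  ⇒  L[2][0]=2, U row2=(0, 5, 4)

L[1][0] = 1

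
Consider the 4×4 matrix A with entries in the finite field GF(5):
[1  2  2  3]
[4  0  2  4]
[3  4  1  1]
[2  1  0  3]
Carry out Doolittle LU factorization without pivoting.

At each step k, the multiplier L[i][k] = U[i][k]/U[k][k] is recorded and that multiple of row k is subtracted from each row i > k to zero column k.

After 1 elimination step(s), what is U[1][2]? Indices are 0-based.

U[1][2] = 4

Step 1: pivot at (0,0) is 1.
  row1 ← row1 − (4)·row0  ⇒  L[1][0]=4, U row1=(0, 2, 4, 2)
  row2 ← row2 − (3)·row0  ⇒  L[2][0]=3, U row2=(0, 3, 0, 2)
  row3 ← row3 − (2)·row0  ⇒  L[3][0]=2, U row3=(0, 2, 1, 2)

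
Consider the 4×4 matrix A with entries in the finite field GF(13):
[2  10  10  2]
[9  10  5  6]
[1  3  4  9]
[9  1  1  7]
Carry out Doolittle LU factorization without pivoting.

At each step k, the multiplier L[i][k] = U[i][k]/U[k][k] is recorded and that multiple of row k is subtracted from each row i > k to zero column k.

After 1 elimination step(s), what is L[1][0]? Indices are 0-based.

L[1][0] = 11

[col 0] pivot 2
  R1 -= 11*R0 → (0, 4, 12, 10)  (L[1][0] := 11)
  R2 -= 7*R0 → (0, 11, 12, 8)  (L[2][0] := 7)
  R3 -= 11*R0 → (0, 8, 8, 11)  (L[3][0] := 11)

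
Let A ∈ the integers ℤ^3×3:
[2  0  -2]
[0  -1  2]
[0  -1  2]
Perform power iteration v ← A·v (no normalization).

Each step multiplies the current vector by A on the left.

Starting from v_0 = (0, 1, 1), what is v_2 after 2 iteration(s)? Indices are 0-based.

v_0 = (0, 1, 1).
v_1 = A·v_0 = (-2, 1, 1).
v_2 = A·v_1 = (-6, 1, 1).

v_2 = (-6, 1, 1)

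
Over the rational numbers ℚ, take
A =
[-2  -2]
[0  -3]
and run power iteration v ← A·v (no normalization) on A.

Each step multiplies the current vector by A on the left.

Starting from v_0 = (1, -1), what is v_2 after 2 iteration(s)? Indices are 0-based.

v_0 = (1, -1).
v_1 = A·v_0 = (0, 3).
v_2 = A·v_1 = (-6, -9).

v_2 = (-6, -9)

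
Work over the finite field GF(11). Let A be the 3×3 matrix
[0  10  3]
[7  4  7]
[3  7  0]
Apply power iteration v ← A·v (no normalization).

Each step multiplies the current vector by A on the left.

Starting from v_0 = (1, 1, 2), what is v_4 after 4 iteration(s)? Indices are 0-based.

v_4 = (9, 6, 0)

v_0 = (1, 1, 2).
v_1 = A·v_0 = (5, 3, 10).
v_2 = A·v_1 = (5, 7, 3).
v_3 = A·v_2 = (2, 7, 9).
v_4 = A·v_3 = (9, 6, 0).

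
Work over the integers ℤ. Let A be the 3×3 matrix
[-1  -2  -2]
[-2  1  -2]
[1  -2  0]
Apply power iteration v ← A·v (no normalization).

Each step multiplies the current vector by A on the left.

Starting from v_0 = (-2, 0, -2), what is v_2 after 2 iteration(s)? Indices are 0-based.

v_0 = (-2, 0, -2).
v_1 = A·v_0 = (6, 8, -2).
v_2 = A·v_1 = (-18, 0, -10).

v_2 = (-18, 0, -10)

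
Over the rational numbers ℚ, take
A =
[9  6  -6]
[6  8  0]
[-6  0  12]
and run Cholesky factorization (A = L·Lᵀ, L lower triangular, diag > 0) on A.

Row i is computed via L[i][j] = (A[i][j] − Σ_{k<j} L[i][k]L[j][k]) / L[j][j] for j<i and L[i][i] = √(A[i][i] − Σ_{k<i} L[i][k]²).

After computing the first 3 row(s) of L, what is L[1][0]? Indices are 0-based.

Step 1: L[0][0] = √(9) = 3.
  L[1][0] = (6) / L[0][0] = 2.
Step 2: L[1][1] = √(4) = 2.
  L[2][0] = (-6) / L[0][0] = -2.
  L[2][1] = (4) / L[1][1] = 2.
Step 3: L[2][2] = √(4) = 2.

L[1][0] = 2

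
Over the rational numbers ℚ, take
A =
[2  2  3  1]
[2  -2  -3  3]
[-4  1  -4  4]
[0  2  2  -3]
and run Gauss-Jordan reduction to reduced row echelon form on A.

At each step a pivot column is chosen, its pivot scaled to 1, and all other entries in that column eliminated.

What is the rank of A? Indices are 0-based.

pivot(0,0)=2: scale R0 → (1, 1, 3/2, 1/2)
  clear (1,0): R1 −= (2)R0 → (0, -4, -6, 2)
  clear (2,0): R2 −= (-4)R0 → (0, 5, 2, 6)
pivot(1,1)=-4: scale R1 → (0, 1, 3/2, -1/2)
  clear (0,1): R0 −= (1)R1 → (1, 0, 0, 1)
  clear (2,1): R2 −= (5)R1 → (0, 0, -11/2, 17/2)
  clear (3,1): R3 −= (2)R1 → (0, 0, -1, -2)
pivot(2,2)=-11/2: scale R2 → (0, 0, 1, -17/11)
  clear (1,2): R1 −= (3/2)R2 → (0, 1, 0, 20/11)
  clear (3,2): R3 −= (-1)R2 → (0, 0, 0, -39/11)
pivot(3,3)=-39/11: scale R3 → (0, 0, 0, 1)
  clear (0,3): R0 −= (1)R3 → (1, 0, 0, 0)
  clear (1,3): R1 −= (20/11)R3 → (0, 1, 0, 0)
  clear (2,3): R2 −= (-17/11)R3 → (0, 0, 1, 0)

rank = 4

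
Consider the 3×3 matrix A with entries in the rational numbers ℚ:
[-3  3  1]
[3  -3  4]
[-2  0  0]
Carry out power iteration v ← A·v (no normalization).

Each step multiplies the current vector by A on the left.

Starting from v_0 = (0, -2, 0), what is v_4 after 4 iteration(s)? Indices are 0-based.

v_0 = (0, -2, 0).
v_1 = A·v_0 = (-6, 6, 0).
v_2 = A·v_1 = (36, -36, 12).
v_3 = A·v_2 = (-204, 264, -72).
v_4 = A·v_3 = (1332, -1692, 408).

v_4 = (1332, -1692, 408)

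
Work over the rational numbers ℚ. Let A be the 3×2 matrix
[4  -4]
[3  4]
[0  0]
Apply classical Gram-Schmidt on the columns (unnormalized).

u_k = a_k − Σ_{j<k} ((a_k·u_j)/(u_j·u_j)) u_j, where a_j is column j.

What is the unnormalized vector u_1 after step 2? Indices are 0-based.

Step 1: u_0 = a_0 = (4, 3, 0).
Step 2: u_1 = a_1 − (-4/25)·u_0 = (-84/25, 112/25, 0).

u_1 = (-84/25, 112/25, 0)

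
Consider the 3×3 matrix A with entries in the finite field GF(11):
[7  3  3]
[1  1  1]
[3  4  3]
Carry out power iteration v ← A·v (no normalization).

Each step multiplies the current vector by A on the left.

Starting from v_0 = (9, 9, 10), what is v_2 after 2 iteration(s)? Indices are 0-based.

v_2 = (4, 10, 3)

v_0 = (9, 9, 10).
v_1 = A·v_0 = (10, 6, 5).
v_2 = A·v_1 = (4, 10, 3).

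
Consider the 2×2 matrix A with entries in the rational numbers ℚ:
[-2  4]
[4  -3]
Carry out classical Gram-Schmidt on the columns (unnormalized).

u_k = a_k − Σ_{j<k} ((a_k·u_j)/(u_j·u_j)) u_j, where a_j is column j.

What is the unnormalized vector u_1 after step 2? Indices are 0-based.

Step 1: u_0 = a_0 = (-2, 4).
Step 2: u_1 = a_1 − (-1)·u_0 = (2, 1).

u_1 = (2, 1)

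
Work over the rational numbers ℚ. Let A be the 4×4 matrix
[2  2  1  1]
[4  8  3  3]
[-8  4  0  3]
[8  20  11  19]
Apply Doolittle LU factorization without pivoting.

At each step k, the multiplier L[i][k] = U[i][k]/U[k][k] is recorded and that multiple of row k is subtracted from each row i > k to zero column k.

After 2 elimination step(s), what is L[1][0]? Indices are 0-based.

L[1][0] = 2

Step 1: pivot at (0,0) is 2.
  row1 ← row1 − (2)·row0  ⇒  L[1][0]=2, U row1=(0, 4, 1, 1)
  row2 ← row2 − (-4)·row0  ⇒  L[2][0]=-4, U row2=(0, 12, 4, 7)
  row3 ← row3 − (4)·row0  ⇒  L[3][0]=4, U row3=(0, 12, 7, 15)
Step 2: pivot at (1,1) is 4.
  row2 ← row2 − (3)·row1  ⇒  L[2][1]=3, U row2=(0, 0, 1, 4)
  row3 ← row3 − (3)·row1  ⇒  L[3][1]=3, U row3=(0, 0, 4, 12)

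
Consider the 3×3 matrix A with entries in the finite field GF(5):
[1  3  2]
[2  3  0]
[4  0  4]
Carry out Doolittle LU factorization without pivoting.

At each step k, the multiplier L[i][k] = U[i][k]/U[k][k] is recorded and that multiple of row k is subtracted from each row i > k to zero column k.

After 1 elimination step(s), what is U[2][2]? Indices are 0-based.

Step 1: pivot at (0,0) is 1.
  row1 ← row1 − (2)·row0  ⇒  L[1][0]=2, U row1=(0, 2, 1)
  row2 ← row2 − (4)·row0  ⇒  L[2][0]=4, U row2=(0, 3, 1)

U[2][2] = 1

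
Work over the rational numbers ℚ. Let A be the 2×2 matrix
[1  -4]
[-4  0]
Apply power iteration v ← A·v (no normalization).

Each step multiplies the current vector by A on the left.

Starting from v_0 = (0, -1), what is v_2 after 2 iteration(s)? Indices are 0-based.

v_2 = (4, -16)

v_0 = (0, -1).
v_1 = A·v_0 = (4, 0).
v_2 = A·v_1 = (4, -16).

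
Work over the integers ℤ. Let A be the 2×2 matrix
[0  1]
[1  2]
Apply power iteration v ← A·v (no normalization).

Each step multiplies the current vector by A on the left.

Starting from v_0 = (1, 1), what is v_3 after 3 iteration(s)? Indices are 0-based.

v_3 = (7, 17)

v_0 = (1, 1).
v_1 = A·v_0 = (1, 3).
v_2 = A·v_1 = (3, 7).
v_3 = A·v_2 = (7, 17).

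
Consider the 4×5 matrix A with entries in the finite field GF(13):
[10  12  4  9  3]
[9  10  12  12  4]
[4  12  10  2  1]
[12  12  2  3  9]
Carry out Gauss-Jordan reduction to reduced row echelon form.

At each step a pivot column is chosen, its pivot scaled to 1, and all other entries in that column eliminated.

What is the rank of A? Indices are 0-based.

rank = 4

step 1: normalize row 0 (÷10) = (1, 9, 3, 10, 12)
  row 1: subtract 9×row0 = (0, 7, 11, 0, 0)
  row 2: subtract 4×row0 = (0, 2, 11, 1, 5)
  row 3: subtract 12×row0 = (0, 8, 5, 0, 8)
step 2: normalize row 1 (÷7) = (0, 1, 9, 0, 0)
  row 0: subtract 9×row1 = (1, 0, 0, 10, 12)
  row 2: subtract 2×row1 = (0, 0, 6, 1, 5)
  row 3: subtract 8×row1 = (0, 0, 11, 0, 8)
step 3: normalize row 2 (÷6) = (0, 0, 1, 11, 3)
  row 1: subtract 9×row2 = (0, 1, 0, 5, 12)
  row 3: subtract 11×row2 = (0, 0, 0, 9, 1)
step 4: normalize row 3 (÷9) = (0, 0, 0, 1, 3)
  row 0: subtract 10×row3 = (1, 0, 0, 0, 8)
  row 1: subtract 5×row3 = (0, 1, 0, 0, 10)
  row 2: subtract 11×row3 = (0, 0, 1, 0, 9)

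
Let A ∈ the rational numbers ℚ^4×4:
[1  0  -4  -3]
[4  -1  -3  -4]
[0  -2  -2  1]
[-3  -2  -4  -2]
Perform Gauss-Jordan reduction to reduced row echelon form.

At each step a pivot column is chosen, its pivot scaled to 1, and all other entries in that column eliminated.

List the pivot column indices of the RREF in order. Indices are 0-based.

pivot columns: 0, 1, 2, 3

[1] R0 /= 1  ⇒  (1, 0, -4, -3)
     R1 -= 4·R0  ⇒  (0, -1, 13, 8)
     R3 -= -3·R0  ⇒  (0, -2, -16, -11)
[2] R1 /= -1  ⇒  (0, 1, -13, -8)
     R2 -= -2·R1  ⇒  (0, 0, -28, -15)
     R3 -= -2·R1  ⇒  (0, 0, -42, -27)
[3] R2 /= -28  ⇒  (0, 0, 1, 15/28)
     R0 -= -4·R2  ⇒  (1, 0, 0, -6/7)
     R1 -= -13·R2  ⇒  (0, 1, 0, -29/28)
     R3 -= -42·R2  ⇒  (0, 0, 0, -9/2)
[4] R3 /= -9/2  ⇒  (0, 0, 0, 1)
     R0 -= -6/7·R3  ⇒  (1, 0, 0, 0)
     R1 -= -29/28·R3  ⇒  (0, 1, 0, 0)
     R2 -= 15/28·R3  ⇒  (0, 0, 1, 0)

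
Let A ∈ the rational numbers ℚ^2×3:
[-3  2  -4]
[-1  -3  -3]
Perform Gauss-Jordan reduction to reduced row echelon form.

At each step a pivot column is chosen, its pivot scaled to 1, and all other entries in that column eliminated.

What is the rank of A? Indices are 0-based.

rank = 2

pivot(0,0)=-3: scale R0 → (1, -2/3, 4/3)
  clear (1,0): R1 −= (-1)R0 → (0, -11/3, -5/3)
pivot(1,1)=-11/3: scale R1 → (0, 1, 5/11)
  clear (0,1): R0 −= (-2/3)R1 → (1, 0, 18/11)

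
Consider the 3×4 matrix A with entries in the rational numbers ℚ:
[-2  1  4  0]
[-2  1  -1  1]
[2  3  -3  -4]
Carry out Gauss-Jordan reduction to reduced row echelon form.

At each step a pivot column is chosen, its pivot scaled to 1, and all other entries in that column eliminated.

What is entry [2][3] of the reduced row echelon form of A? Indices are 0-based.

step 1: normalize row 0 (÷-2) = (1, -1/2, -2, 0)
  row 1: subtract -2×row0 = (0, 0, -5, 1)
  row 2: subtract 2×row0 = (0, 4, 1, -4)
step 2: exchange rows 1,2
step 2: normalize row 1 (÷4) = (0, 1, 1/4, -1)
  row 0: subtract -1/2×row1 = (1, 0, -15/8, -1/2)
step 3: normalize row 2 (÷-5) = (0, 0, 1, -1/5)
  row 0: subtract -15/8×row2 = (1, 0, 0, -7/8)
  row 1: subtract 1/4×row2 = (0, 1, 0, -19/20)

M[2][3] = -1/5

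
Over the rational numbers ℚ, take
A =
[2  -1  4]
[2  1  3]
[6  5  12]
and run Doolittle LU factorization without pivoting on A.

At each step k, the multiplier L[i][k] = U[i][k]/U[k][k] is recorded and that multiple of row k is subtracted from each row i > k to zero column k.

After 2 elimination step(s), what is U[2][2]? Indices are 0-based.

k=0: U[0][0]=2
  eliminate (1,0): mult=1, new row 1: (0, 2, -1); set L[1][0]=1
  eliminate (2,0): mult=3, new row 2: (0, 8, 0); set L[2][0]=3
k=1: U[1][1]=2
  eliminate (2,1): mult=4, new row 2: (0, 0, 4); set L[2][1]=4

U[2][2] = 4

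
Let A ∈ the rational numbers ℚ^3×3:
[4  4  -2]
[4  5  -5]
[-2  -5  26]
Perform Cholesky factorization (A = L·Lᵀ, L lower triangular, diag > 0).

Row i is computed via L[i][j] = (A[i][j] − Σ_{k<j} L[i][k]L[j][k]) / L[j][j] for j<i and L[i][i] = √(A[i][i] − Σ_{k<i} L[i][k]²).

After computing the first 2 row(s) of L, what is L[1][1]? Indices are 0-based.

Step 1: L[0][0] = √(4) = 2.
  L[1][0] = (4) / L[0][0] = 2.
Step 2: L[1][1] = √(1) = 1.

L[1][1] = 1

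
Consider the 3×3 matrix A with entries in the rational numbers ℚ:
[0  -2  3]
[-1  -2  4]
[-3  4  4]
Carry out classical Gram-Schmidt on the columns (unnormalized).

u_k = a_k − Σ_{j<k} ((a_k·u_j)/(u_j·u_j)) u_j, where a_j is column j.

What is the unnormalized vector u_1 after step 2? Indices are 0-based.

Step 1: u_0 = a_0 = (0, -1, -3).
Step 2: u_1 = a_1 − (-1)·u_0 = (-2, -3, 1).

u_1 = (-2, -3, 1)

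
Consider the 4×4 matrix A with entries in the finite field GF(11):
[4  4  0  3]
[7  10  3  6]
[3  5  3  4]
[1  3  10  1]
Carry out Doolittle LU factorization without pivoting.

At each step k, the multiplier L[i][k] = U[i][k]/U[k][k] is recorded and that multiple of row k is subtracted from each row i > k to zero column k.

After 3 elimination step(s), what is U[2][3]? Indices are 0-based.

U[2][3] = 4

[col 0] pivot 4
  R1 -= 10*R0 → (0, 3, 3, 9)  (L[1][0] := 10)
  R2 -= 9*R0 → (0, 2, 3, 10)  (L[2][0] := 9)
  R3 -= 3*R0 → (0, 2, 10, 3)  (L[3][0] := 3)
[col 1] pivot 3
  R2 -= 8*R1 → (0, 0, 1, 4)  (L[2][1] := 8)
  R3 -= 8*R1 → (0, 0, 8, 8)  (L[3][1] := 8)
[col 2] pivot 1
  R3 -= 8*R2 → (0, 0, 0, 9)  (L[3][2] := 8)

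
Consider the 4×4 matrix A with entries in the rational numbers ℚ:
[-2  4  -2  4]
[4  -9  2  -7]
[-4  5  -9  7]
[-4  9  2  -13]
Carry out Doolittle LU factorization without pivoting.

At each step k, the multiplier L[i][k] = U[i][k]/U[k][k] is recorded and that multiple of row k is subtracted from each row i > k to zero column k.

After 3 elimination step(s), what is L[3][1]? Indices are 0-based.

[col 0] pivot -2
  R1 -= -2*R0 → (0, -1, -2, 1)  (L[1][0] := -2)
  R2 -= 2*R0 → (0, -3, -5, -1)  (L[2][0] := 2)
  R3 -= 2*R0 → (0, 1, 6, -21)  (L[3][0] := 2)
[col 1] pivot -1
  R2 -= 3*R1 → (0, 0, 1, -4)  (L[2][1] := 3)
  R3 -= -1*R1 → (0, 0, 4, -20)  (L[3][1] := -1)
[col 2] pivot 1
  R3 -= 4*R2 → (0, 0, 0, -4)  (L[3][2] := 4)

L[3][1] = -1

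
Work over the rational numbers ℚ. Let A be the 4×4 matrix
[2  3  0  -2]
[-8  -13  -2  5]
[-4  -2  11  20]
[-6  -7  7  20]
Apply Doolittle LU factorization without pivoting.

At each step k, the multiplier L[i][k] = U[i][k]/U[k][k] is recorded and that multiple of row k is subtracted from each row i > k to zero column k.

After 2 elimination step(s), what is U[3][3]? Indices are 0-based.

Step 1: pivot at (0,0) is 2.
  row1 ← row1 − (-4)·row0  ⇒  L[1][0]=-4, U row1=(0, -1, -2, -3)
  row2 ← row2 − (-2)·row0  ⇒  L[2][0]=-2, U row2=(0, 4, 11, 16)
  row3 ← row3 − (-3)·row0  ⇒  L[3][0]=-3, U row3=(0, 2, 7, 14)
Step 2: pivot at (1,1) is -1.
  row2 ← row2 − (-4)·row1  ⇒  L[2][1]=-4, U row2=(0, 0, 3, 4)
  row3 ← row3 − (-2)·row1  ⇒  L[3][1]=-2, U row3=(0, 0, 3, 8)

U[3][3] = 8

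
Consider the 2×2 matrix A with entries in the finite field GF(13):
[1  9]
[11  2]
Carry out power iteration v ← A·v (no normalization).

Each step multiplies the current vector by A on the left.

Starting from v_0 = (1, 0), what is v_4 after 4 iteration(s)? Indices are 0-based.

v_4 = (10, 4)

v_0 = (1, 0).
v_1 = A·v_0 = (1, 11).
v_2 = A·v_1 = (9, 7).
v_3 = A·v_2 = (7, 9).
v_4 = A·v_3 = (10, 4).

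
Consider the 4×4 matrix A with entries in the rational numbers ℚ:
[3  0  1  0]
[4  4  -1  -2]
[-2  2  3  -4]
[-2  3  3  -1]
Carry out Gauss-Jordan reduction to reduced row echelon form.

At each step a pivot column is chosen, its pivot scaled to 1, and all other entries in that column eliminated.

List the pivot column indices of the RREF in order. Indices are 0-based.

pivot columns: 0, 1, 2, 3

step 1: normalize row 0 (÷3) = (1, 0, 1/3, 0)
  row 1: subtract 4×row0 = (0, 4, -7/3, -2)
  row 2: subtract -2×row0 = (0, 2, 11/3, -4)
  row 3: subtract -2×row0 = (0, 3, 11/3, -1)
step 2: normalize row 1 (÷4) = (0, 1, -7/12, -1/2)
  row 2: subtract 2×row1 = (0, 0, 29/6, -3)
  row 3: subtract 3×row1 = (0, 0, 65/12, 1/2)
step 3: normalize row 2 (÷29/6) = (0, 0, 1, -18/29)
  row 0: subtract 1/3×row2 = (1, 0, 0, 6/29)
  row 1: subtract -7/12×row2 = (0, 1, 0, -25/29)
  row 3: subtract 65/12×row2 = (0, 0, 0, 112/29)
step 4: normalize row 3 (÷112/29) = (0, 0, 0, 1)
  row 0: subtract 6/29×row3 = (1, 0, 0, 0)
  row 1: subtract -25/29×row3 = (0, 1, 0, 0)
  row 2: subtract -18/29×row3 = (0, 0, 1, 0)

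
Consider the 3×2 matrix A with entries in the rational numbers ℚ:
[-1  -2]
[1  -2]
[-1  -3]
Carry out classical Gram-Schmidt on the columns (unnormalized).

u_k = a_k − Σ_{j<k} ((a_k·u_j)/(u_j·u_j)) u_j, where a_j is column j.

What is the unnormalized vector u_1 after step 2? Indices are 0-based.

Step 1: u_0 = a_0 = (-1, 1, -1).
Step 2: u_1 = a_1 − (1)·u_0 = (-1, -3, -2).

u_1 = (-1, -3, -2)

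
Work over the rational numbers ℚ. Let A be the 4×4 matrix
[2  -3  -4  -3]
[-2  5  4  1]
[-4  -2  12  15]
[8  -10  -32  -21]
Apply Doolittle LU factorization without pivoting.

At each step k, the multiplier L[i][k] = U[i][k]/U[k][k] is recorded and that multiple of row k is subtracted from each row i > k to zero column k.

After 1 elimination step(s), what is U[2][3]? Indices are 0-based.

U[2][3] = 9

Step 1: pivot at (0,0) is 2.
  row1 ← row1 − (-1)·row0  ⇒  L[1][0]=-1, U row1=(0, 2, 0, -2)
  row2 ← row2 − (-2)·row0  ⇒  L[2][0]=-2, U row2=(0, -8, 4, 9)
  row3 ← row3 − (4)·row0  ⇒  L[3][0]=4, U row3=(0, 2, -16, -9)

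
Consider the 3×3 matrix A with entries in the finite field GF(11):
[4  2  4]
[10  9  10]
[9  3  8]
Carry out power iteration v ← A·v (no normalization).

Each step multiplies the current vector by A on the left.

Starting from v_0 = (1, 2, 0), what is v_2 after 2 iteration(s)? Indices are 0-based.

v_2 = (5, 9, 1)

v_0 = (1, 2, 0).
v_1 = A·v_0 = (8, 6, 4).
v_2 = A·v_1 = (5, 9, 1).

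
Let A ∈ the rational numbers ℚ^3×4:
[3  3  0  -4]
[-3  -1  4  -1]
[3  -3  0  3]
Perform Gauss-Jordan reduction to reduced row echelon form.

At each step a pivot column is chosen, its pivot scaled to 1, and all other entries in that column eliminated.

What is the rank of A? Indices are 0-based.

[1] R0 /= 3  ⇒  (1, 1, 0, -4/3)
     R1 -= -3·R0  ⇒  (0, 2, 4, -5)
     R2 -= 3·R0  ⇒  (0, -6, 0, 7)
[2] R1 /= 2  ⇒  (0, 1, 2, -5/2)
     R0 -= 1·R1  ⇒  (1, 0, -2, 7/6)
     R2 -= -6·R1  ⇒  (0, 0, 12, -8)
[3] R2 /= 12  ⇒  (0, 0, 1, -2/3)
     R0 -= -2·R2  ⇒  (1, 0, 0, -1/6)
     R1 -= 2·R2  ⇒  (0, 1, 0, -7/6)

rank = 3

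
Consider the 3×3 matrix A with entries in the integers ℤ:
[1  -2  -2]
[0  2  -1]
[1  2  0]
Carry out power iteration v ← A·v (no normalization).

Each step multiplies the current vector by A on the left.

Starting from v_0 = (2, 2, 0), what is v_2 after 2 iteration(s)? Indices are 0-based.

v_0 = (2, 2, 0).
v_1 = A·v_0 = (-2, 4, 6).
v_2 = A·v_1 = (-22, 2, 6).

v_2 = (-22, 2, 6)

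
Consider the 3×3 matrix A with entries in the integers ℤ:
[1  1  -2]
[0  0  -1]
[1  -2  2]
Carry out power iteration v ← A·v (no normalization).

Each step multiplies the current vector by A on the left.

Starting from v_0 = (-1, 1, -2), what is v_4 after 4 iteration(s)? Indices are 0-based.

v_4 = (113, 22, -17)

v_0 = (-1, 1, -2).
v_1 = A·v_0 = (4, 2, -7).
v_2 = A·v_1 = (20, 7, -14).
v_3 = A·v_2 = (55, 14, -22).
v_4 = A·v_3 = (113, 22, -17).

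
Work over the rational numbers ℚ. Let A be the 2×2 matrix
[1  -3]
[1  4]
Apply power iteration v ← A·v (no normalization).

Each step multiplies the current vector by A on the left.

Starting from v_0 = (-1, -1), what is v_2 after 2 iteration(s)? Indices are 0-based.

v_2 = (17, -18)

v_0 = (-1, -1).
v_1 = A·v_0 = (2, -5).
v_2 = A·v_1 = (17, -18).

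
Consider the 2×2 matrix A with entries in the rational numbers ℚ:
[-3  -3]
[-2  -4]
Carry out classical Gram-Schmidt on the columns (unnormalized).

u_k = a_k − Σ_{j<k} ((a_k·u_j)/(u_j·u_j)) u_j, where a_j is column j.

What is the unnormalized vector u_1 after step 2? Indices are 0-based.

Step 1: u_0 = a_0 = (-3, -2).
Step 2: u_1 = a_1 − (17/13)·u_0 = (12/13, -18/13).

u_1 = (12/13, -18/13)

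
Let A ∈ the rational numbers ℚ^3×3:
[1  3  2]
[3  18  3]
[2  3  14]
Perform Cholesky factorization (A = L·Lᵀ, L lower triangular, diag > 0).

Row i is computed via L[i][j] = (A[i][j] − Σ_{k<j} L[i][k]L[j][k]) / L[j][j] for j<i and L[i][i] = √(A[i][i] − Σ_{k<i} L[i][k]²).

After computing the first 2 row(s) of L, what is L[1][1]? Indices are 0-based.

L[1][1] = 3

Step 1: L[0][0] = √(1) = 1.
  L[1][0] = (3) / L[0][0] = 3.
Step 2: L[1][1] = √(9) = 3.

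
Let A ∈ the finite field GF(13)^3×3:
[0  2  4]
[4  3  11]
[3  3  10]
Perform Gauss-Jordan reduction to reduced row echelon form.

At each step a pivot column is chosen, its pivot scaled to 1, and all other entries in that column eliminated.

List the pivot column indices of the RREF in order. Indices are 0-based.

step 1: exchange rows 0,1
step 1: normalize row 0 (÷4) = (1, 4, 6)
  row 2: subtract 3×row0 = (0, 4, 5)
step 2: normalize row 1 (÷2) = (0, 1, 2)
  row 0: subtract 4×row1 = (1, 0, 11)
  row 2: subtract 4×row1 = (0, 0, 10)
step 3: normalize row 2 (÷10) = (0, 0, 1)
  row 0: subtract 11×row2 = (1, 0, 0)
  row 1: subtract 2×row2 = (0, 1, 0)

pivot columns: 0, 1, 2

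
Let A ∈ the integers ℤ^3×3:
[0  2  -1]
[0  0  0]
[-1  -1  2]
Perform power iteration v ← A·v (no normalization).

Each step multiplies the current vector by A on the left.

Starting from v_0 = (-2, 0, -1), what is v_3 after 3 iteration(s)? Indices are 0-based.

v_0 = (-2, 0, -1).
v_1 = A·v_0 = (1, 0, 0).
v_2 = A·v_1 = (0, 0, -1).
v_3 = A·v_2 = (1, 0, -2).

v_3 = (1, 0, -2)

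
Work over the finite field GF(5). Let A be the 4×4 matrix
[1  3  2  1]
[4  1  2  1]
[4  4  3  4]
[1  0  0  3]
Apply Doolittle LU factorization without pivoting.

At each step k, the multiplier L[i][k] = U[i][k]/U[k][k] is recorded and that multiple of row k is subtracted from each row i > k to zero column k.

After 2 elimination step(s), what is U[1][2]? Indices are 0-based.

U[1][2] = 4

[col 0] pivot 1
  R1 -= 4*R0 → (0, 4, 4, 2)  (L[1][0] := 4)
  R2 -= 4*R0 → (0, 2, 0, 0)  (L[2][0] := 4)
  R3 -= 1*R0 → (0, 2, 3, 2)  (L[3][0] := 1)
[col 1] pivot 4
  R2 -= 3*R1 → (0, 0, 3, 4)  (L[2][1] := 3)
  R3 -= 3*R1 → (0, 0, 1, 1)  (L[3][1] := 3)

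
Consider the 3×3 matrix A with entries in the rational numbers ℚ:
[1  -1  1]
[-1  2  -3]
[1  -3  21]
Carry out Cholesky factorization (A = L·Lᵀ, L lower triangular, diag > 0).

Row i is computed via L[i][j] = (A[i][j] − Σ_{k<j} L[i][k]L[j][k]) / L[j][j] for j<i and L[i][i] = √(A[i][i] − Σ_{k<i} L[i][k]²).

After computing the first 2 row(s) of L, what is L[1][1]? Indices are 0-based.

L[1][1] = 1

Step 1: L[0][0] = √(1) = 1.
  L[1][0] = (-1) / L[0][0] = -1.
Step 2: L[1][1] = √(1) = 1.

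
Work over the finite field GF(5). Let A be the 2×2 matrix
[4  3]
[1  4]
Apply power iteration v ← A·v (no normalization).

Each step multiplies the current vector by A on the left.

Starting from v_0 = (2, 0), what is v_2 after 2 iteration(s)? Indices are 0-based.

v_2 = (3, 1)

v_0 = (2, 0).
v_1 = A·v_0 = (3, 2).
v_2 = A·v_1 = (3, 1).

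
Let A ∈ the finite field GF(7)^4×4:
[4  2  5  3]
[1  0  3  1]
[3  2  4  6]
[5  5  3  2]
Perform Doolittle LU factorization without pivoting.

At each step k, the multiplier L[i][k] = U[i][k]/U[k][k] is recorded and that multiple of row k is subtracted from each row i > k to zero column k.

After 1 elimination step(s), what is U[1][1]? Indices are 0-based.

U[1][1] = 3

[col 0] pivot 4
  R1 -= 2*R0 → (0, 3, 0, 2)  (L[1][0] := 2)
  R2 -= 6*R0 → (0, 4, 2, 2)  (L[2][0] := 6)
  R3 -= 3*R0 → (0, 6, 2, 0)  (L[3][0] := 3)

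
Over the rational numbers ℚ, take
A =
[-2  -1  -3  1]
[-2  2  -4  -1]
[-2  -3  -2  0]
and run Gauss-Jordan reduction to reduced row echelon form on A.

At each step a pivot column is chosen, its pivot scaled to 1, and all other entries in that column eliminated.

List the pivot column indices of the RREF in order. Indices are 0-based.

step 1: normalize row 0 (÷-2) = (1, 1/2, 3/2, -1/2)
  row 1: subtract -2×row0 = (0, 3, -1, -2)
  row 2: subtract -2×row0 = (0, -2, 1, -1)
step 2: normalize row 1 (÷3) = (0, 1, -1/3, -2/3)
  row 0: subtract 1/2×row1 = (1, 0, 5/3, -1/6)
  row 2: subtract -2×row1 = (0, 0, 1/3, -7/3)
step 3: normalize row 2 (÷1/3) = (0, 0, 1, -7)
  row 0: subtract 5/3×row2 = (1, 0, 0, 23/2)
  row 1: subtract -1/3×row2 = (0, 1, 0, -3)

pivot columns: 0, 1, 2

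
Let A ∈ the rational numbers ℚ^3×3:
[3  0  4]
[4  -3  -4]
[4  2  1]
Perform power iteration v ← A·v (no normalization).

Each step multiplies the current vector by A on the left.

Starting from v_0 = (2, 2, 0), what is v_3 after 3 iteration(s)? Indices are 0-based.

v_3 = (358, 194, 244)

v_0 = (2, 2, 0).
v_1 = A·v_0 = (6, 2, 12).
v_2 = A·v_1 = (66, -30, 40).
v_3 = A·v_2 = (358, 194, 244).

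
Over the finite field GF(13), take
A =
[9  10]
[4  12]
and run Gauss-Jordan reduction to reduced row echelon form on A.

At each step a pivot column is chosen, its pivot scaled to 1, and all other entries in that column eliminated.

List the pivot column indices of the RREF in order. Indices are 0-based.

pivot(0,0)=9: scale R0 → (1, 4)
  clear (1,0): R1 −= (4)R0 → (0, 9)
pivot(1,1)=9: scale R1 → (0, 1)
  clear (0,1): R0 −= (4)R1 → (1, 0)

pivot columns: 0, 1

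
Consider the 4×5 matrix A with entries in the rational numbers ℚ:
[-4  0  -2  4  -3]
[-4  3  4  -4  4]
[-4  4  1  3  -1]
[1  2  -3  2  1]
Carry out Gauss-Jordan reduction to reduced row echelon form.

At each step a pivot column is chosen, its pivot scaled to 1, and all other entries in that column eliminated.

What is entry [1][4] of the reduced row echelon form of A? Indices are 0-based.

pivot(0,0)=-4: scale R0 → (1, 0, 1/2, -1, 3/4)
  clear (1,0): R1 −= (-4)R0 → (0, 3, 6, -8, 7)
  clear (2,0): R2 −= (-4)R0 → (0, 4, 3, -1, 2)
  clear (3,0): R3 −= (1)R0 → (0, 2, -7/2, 3, 1/4)
pivot(1,1)=3: scale R1 → (0, 1, 2, -8/3, 7/3)
  clear (2,1): R2 −= (4)R1 → (0, 0, -5, 29/3, -22/3)
  clear (3,1): R3 −= (2)R1 → (0, 0, -15/2, 25/3, -53/12)
pivot(2,2)=-5: scale R2 → (0, 0, 1, -29/15, 22/15)
  clear (0,2): R0 −= (1/2)R2 → (1, 0, 0, -1/30, 1/60)
  clear (1,2): R1 −= (2)R2 → (0, 1, 0, 6/5, -3/5)
  clear (3,2): R3 −= (-15/2)R2 → (0, 0, 0, -37/6, 79/12)
pivot(3,3)=-37/6: scale R3 → (0, 0, 0, 1, -79/74)
  clear (0,3): R0 −= (-1/30)R3 → (1, 0, 0, 0, -7/370)
  clear (1,3): R1 −= (6/5)R3 → (0, 1, 0, 0, 126/185)
  clear (2,3): R2 −= (-29/15)R3 → (0, 0, 1, 0, -221/370)

M[1][4] = 126/185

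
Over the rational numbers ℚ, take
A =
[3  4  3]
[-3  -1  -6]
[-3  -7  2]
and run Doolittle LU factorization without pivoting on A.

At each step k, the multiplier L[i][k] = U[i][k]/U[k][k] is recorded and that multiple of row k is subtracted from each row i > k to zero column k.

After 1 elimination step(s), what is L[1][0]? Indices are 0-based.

Step 1: pivot at (0,0) is 3.
  row1 ← row1 − (-1)·row0  ⇒  L[1][0]=-1, U row1=(0, 3, -3)
  row2 ← row2 − (-1)·row0  ⇒  L[2][0]=-1, U row2=(0, -3, 5)

L[1][0] = -1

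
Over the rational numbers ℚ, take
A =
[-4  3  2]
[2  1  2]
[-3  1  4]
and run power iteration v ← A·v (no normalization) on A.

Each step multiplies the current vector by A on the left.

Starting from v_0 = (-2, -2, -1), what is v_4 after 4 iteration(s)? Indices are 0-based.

v_4 = (-376, 104, -112)

v_0 = (-2, -2, -1).
v_1 = A·v_0 = (0, -8, 0).
v_2 = A·v_1 = (-24, -8, -8).
v_3 = A·v_2 = (56, -72, 32).
v_4 = A·v_3 = (-376, 104, -112).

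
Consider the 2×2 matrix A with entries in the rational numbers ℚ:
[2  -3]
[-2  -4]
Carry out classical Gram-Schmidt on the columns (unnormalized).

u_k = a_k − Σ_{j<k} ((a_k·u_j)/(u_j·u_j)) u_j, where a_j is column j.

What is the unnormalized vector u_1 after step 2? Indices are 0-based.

u_1 = (-7/2, -7/2)

Step 1: u_0 = a_0 = (2, -2).
Step 2: u_1 = a_1 − (1/4)·u_0 = (-7/2, -7/2).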